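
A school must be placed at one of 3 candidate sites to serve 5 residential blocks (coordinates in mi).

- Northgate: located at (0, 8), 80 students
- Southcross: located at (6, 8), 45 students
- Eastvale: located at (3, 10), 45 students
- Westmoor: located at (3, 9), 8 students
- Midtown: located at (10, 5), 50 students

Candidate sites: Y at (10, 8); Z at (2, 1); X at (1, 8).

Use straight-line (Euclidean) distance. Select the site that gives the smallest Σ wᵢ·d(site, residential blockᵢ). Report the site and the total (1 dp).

X, total 924.5 mi

Total weighted distance at each candidate:
  Y (10, 8): total = 1514.2
  Z (2, 1): total = 1864.4
  X (1, 8): total = 924.5
Minimum is at X with total 924.5 mi.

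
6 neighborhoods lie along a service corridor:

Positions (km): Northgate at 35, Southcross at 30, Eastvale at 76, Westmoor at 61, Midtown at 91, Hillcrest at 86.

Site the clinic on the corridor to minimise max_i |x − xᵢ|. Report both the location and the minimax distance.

location 60.5, max distance 30.5

The 1-center on a line is the midpoint of the two extreme points: leftmost at 30, rightmost at 91.
Optimal location = (30 + 91)/2 = 60.5; maximum distance = (91 − 30)/2 = 30.5.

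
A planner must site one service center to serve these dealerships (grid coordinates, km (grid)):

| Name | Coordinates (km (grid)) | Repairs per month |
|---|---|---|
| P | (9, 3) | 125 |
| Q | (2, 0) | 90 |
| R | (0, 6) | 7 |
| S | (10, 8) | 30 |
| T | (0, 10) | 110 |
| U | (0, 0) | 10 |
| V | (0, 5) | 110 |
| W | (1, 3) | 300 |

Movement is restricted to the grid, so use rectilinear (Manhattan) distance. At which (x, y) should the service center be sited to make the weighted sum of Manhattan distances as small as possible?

Manhattan distance separates: Σwᵢ(|x−xᵢ|+|y−yᵢ|) = Σwᵢ|x−xᵢ| + Σwᵢ|y−yᵢ|, so x and y are optimised independently as 1-D weighted medians.
Total weight W = 782; half = 391.
x-coordinate, sorted with cumulative weight:
  x=0 (R, w=7) cum 7
  x=0 (T, w=110) cum 117
  x=0 (U, w=10) cum 127
  x=0 (V, w=110) cum 237
  x=1 (W, w=300) cum 537  ← median
  x=2 (Q, w=90) cum 627
  x=9 (P, w=125) cum 752
  x=10 (S, w=30) cum 782
⇒ x* = 1
y-coordinate, sorted with cumulative weight:
  y=0 (Q, w=90) cum 90
  y=0 (U, w=10) cum 100
  y=3 (P, w=125) cum 225
  y=3 (W, w=300) cum 525  ← median
  y=5 (V, w=110) cum 635
  y=6 (R, w=7) cum 642
  y=8 (S, w=30) cum 672
  y=10 (T, w=110) cum 782
⇒ y* = 3

(1, 3)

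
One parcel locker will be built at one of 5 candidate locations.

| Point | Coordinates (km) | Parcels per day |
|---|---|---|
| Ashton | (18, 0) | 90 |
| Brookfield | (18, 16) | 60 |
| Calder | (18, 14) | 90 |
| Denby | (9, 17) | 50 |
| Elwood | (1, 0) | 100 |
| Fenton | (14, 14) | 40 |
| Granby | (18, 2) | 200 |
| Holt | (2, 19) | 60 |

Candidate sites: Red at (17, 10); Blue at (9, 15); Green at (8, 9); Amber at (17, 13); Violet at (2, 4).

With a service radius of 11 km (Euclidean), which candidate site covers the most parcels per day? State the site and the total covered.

Coverage radius r = 11 km; a point is covered iff (Δx)²+(Δy)² ≤ 11² = 121.
  Red (17, 10): covers {Ashton, Brookfield, Calder, Denby, Fenton, Granby} → 530
  Blue (9, 15): covers {Brookfield, Calder, Denby, Fenton, Holt} → 300
  Green (8, 9): covers {Denby, Fenton} → 90
  Amber (17, 13): covers {Brookfield, Calder, Denby, Fenton} → 240
  Violet (2, 4): covers {Elwood} → 100
Maximum coverage at Red: 530 parcels per day.

Red, covering 530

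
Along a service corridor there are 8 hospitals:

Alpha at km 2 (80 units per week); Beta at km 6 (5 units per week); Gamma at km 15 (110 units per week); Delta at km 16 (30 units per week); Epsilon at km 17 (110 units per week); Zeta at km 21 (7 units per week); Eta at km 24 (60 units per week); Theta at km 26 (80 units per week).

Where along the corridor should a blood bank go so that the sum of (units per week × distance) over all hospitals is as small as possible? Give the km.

For a sum of weighted absolute distances on a line, the optimum is the weighted median (not the mean). Total weight W = 482; half-weight = 241.
Sort by position and accumulate weight:
  km 2 (Alpha, w=80) → cum 80
  km 6 (Beta, w=5) → cum 85
  km 15 (Gamma, w=110) → cum 195
  km 16 (Delta, w=30) → cum 225
  km 17 (Epsilon, w=110) → cum 335  ≥ 241 → median here
  km 21 (Zeta, w=7) → cum 342
  km 24 (Eta, w=60) → cum 402
  km 26 (Theta, w=80) → cum 482
Optimal location: km 17.

x = 17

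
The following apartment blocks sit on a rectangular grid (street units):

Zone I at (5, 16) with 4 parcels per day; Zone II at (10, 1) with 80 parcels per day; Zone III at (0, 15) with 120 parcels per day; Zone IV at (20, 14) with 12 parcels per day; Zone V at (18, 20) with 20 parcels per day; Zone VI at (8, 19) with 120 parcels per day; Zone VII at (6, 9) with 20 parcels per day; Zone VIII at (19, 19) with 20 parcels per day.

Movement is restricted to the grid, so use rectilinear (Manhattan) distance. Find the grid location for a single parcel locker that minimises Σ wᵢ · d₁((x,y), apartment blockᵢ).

Manhattan distance separates: Σwᵢ(|x−xᵢ|+|y−yᵢ|) = Σwᵢ|x−xᵢ| + Σwᵢ|y−yᵢ|, so x and y are optimised independently as 1-D weighted medians.
Total weight W = 396; half = 198.
x-coordinate, sorted with cumulative weight:
  x=0 (Zone III, w=120) cum 120
  x=5 (Zone I, w=4) cum 124
  x=6 (Zone VII, w=20) cum 144
  x=8 (Zone VI, w=120) cum 264  ← median
  x=10 (Zone II, w=80) cum 344
  x=18 (Zone V, w=20) cum 364
  x=19 (Zone VIII, w=20) cum 384
  x=20 (Zone IV, w=12) cum 396
⇒ x* = 8
y-coordinate, sorted with cumulative weight:
  y=1 (Zone II, w=80) cum 80
  y=9 (Zone VII, w=20) cum 100
  y=14 (Zone IV, w=12) cum 112
  y=15 (Zone III, w=120) cum 232  ← median
  y=16 (Zone I, w=4) cum 236
  y=19 (Zone VI, w=120) cum 356
  y=19 (Zone VIII, w=20) cum 376
  y=20 (Zone V, w=20) cum 396
⇒ y* = 15

(8, 15)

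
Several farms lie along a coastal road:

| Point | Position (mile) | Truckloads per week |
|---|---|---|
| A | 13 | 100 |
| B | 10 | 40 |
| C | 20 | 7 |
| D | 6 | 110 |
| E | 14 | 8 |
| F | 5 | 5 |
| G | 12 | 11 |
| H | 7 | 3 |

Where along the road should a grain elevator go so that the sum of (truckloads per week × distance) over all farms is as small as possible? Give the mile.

x = 10

For a sum of weighted absolute distances on a line, the optimum is the weighted median (not the mean). Total weight W = 284; half-weight = 142.
Sort by position and accumulate weight:
  mile 5 (F, w=5) → cum 5
  mile 6 (D, w=110) → cum 115
  mile 7 (H, w=3) → cum 118
  mile 10 (B, w=40) → cum 158  ≥ 142 → median here
  mile 12 (G, w=11) → cum 169
  mile 13 (A, w=100) → cum 269
  mile 14 (E, w=8) → cum 277
  mile 20 (C, w=7) → cum 284
Optimal location: mile 10.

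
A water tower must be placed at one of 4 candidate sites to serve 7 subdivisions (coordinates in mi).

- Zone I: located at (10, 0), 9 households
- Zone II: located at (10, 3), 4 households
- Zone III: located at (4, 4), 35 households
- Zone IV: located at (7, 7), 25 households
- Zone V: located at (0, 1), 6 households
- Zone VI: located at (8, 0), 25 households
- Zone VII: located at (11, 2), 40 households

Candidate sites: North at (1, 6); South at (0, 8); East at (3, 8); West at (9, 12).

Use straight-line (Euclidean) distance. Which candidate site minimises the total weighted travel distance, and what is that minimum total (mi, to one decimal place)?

East, total 1059.0 mi

Total weighted distance at each candidate:
  North (1, 6): total = 1105.5
  South (0, 8): total = 1360.8
  East (3, 8): total = 1059.0
  West (9, 12): total = 1403.7
Minimum is at East with total 1059.0 mi.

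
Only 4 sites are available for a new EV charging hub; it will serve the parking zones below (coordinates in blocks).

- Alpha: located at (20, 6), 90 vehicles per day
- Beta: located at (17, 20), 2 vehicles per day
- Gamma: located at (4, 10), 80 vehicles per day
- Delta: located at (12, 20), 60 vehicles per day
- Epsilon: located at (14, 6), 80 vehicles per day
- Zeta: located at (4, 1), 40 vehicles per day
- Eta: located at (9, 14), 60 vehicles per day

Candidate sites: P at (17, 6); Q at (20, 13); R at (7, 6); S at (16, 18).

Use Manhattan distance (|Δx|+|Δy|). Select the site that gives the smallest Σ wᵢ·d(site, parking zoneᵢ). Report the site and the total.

Total weighted distance at each candidate:
  P (17, 6): total = 4718
  Q (20, 13): total = 5950
  R (7, 6): total = 4398
  S (16, 18): total = 6346
Minimum is at R with total 4398 blocks.

R, total 4398 blocks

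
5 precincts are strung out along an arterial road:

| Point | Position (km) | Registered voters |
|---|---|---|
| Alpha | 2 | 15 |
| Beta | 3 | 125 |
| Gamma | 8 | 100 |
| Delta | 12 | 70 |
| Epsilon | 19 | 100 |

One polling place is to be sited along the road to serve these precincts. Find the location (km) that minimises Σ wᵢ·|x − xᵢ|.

x = 8

For a sum of weighted absolute distances on a line, the optimum is the weighted median (not the mean). Total weight W = 410; half-weight = 205.
Sort by position and accumulate weight:
  km 2 (Alpha, w=15) → cum 15
  km 3 (Beta, w=125) → cum 140
  km 8 (Gamma, w=100) → cum 240  ≥ 205 → median here
  km 12 (Delta, w=70) → cum 310
  km 19 (Epsilon, w=100) → cum 410
Optimal location: km 8.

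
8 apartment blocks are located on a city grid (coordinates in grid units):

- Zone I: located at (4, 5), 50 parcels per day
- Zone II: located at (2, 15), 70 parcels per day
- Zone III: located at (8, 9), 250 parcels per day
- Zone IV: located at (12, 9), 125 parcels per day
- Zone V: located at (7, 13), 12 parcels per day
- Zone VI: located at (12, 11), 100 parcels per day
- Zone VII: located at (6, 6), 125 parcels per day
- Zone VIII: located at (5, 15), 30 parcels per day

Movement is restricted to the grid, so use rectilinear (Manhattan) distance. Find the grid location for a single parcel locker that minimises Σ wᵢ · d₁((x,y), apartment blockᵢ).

(8, 9)

Manhattan distance separates: Σwᵢ(|x−xᵢ|+|y−yᵢ|) = Σwᵢ|x−xᵢ| + Σwᵢ|y−yᵢ|, so x and y are optimised independently as 1-D weighted medians.
Total weight W = 762; half = 381.
x-coordinate, sorted with cumulative weight:
  x=2 (Zone II, w=70) cum 70
  x=4 (Zone I, w=50) cum 120
  x=5 (Zone VIII, w=30) cum 150
  x=6 (Zone VII, w=125) cum 275
  x=7 (Zone V, w=12) cum 287
  x=8 (Zone III, w=250) cum 537  ← median
  x=12 (Zone IV, w=125) cum 662
  x=12 (Zone VI, w=100) cum 762
⇒ x* = 8
y-coordinate, sorted with cumulative weight:
  y=5 (Zone I, w=50) cum 50
  y=6 (Zone VII, w=125) cum 175
  y=9 (Zone III, w=250) cum 425  ← median
  y=9 (Zone IV, w=125) cum 550
  y=11 (Zone VI, w=100) cum 650
  y=13 (Zone V, w=12) cum 662
  y=15 (Zone II, w=70) cum 732
  y=15 (Zone VIII, w=30) cum 762
⇒ y* = 9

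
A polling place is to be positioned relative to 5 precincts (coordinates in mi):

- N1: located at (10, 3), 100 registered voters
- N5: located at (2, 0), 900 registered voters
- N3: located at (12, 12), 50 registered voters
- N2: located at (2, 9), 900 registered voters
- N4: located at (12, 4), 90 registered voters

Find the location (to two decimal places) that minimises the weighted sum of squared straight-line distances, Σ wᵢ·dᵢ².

The minimiser of Σwᵢ‖p−pᵢ‖² is the weighted centroid p* = (Σwᵢpᵢ)/(Σwᵢ).
Σwᵢ = 2040.
Σwᵢxᵢ = 100·10 + 900·2 + 50·12 + 900·2 + 90·12 = 6280.
Σwᵢyᵢ = 100·3 + 900·0 + 50·12 + 900·9 + 90·4 = 9360.
x* = 6280/2040 = 3.08, y* = 9360/2040 = 4.59.

(3.08, 4.59)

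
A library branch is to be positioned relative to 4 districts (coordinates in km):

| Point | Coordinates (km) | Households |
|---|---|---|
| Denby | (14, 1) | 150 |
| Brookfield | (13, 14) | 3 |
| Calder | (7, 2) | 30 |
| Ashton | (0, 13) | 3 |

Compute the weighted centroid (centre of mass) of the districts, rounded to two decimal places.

The minimiser of Σwᵢ‖p−pᵢ‖² is the weighted centroid p* = (Σwᵢpᵢ)/(Σwᵢ).
Σwᵢ = 186.
Σwᵢxᵢ = 150·14 + 3·13 + 30·7 + 3·0 = 2349.
Σwᵢyᵢ = 150·1 + 3·14 + 30·2 + 3·13 = 291.
x* = 2349/186 = 12.63, y* = 291/186 = 1.56.

(12.63, 1.56)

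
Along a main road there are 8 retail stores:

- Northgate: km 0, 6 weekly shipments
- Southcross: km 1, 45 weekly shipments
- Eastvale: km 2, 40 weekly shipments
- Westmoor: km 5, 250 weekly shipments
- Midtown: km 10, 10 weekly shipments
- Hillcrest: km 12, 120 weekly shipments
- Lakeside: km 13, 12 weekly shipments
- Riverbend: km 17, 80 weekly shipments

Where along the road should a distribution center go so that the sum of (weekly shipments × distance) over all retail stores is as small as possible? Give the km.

x = 5

For a sum of weighted absolute distances on a line, the optimum is the weighted median (not the mean). Total weight W = 563; half-weight = 281.5.
Sort by position and accumulate weight:
  km 0 (Northgate, w=6) → cum 6
  km 1 (Southcross, w=45) → cum 51
  km 2 (Eastvale, w=40) → cum 91
  km 5 (Westmoor, w=250) → cum 341  ≥ 281.5 → median here
  km 10 (Midtown, w=10) → cum 351
  km 12 (Hillcrest, w=120) → cum 471
  km 13 (Lakeside, w=12) → cum 483
  km 17 (Riverbend, w=80) → cum 563
Optimal location: km 5.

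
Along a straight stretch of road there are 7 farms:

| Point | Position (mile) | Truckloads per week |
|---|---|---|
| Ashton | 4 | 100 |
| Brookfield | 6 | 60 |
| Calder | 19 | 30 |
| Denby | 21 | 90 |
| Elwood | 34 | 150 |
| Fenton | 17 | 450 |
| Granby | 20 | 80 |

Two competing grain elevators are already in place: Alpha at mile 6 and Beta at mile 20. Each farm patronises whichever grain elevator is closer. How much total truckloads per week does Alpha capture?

160

The indifferent point is the midpoint (6+20)/2 = 13; farms left of it (closer to Alpha at 6) go to Alpha, those right go to Beta.
  Ashton at 4 (w=100) → Alpha
  Brookfield at 6 (w=60) → Alpha
  Fenton at 17 (w=450) → Beta
  Calder at 19 (w=30) → Beta
  Granby at 20 (w=80) → Beta
  Denby at 21 (w=90) → Beta
  Elwood at 34 (w=150) → Beta
Alpha captures 160; Beta captures 800.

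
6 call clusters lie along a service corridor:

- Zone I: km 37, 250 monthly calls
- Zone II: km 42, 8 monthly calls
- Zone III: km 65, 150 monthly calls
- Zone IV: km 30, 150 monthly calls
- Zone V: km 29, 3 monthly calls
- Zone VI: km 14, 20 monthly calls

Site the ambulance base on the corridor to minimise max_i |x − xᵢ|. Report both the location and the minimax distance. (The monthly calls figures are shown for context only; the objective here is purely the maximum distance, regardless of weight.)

The 1-center on a line is the midpoint of the two extreme points: leftmost at 14, rightmost at 65.
Optimal location = (14 + 65)/2 = 39.5; maximum distance = (65 − 14)/2 = 25.5.

location 39.5, max distance 25.5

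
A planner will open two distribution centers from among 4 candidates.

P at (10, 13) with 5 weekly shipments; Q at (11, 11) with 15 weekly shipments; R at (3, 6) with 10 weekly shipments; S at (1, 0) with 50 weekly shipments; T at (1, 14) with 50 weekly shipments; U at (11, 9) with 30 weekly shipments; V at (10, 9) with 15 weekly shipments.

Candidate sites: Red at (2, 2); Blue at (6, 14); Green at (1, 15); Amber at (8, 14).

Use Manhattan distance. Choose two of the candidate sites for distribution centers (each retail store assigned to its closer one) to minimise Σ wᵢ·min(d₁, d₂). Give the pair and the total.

Evaluate every pair (each demand assigned to the nearer of the two):
  {Red, Amber}: total = 1000
  {Red, Blue}: total = 1030
  {Red, Green}: total = 1220
  {Green, Amber}: total = 1360
  {Blue, Green}: total = 1490
  {Blue, Amber}: total = 1760
Best pair: {Red, Amber} with total 1000.

{Red, Amber}, total 1000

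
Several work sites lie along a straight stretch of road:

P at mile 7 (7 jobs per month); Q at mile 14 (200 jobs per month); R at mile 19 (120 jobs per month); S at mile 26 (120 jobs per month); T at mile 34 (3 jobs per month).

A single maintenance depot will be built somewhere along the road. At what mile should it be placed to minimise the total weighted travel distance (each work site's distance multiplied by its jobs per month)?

x = 19

For a sum of weighted absolute distances on a line, the optimum is the weighted median (not the mean). Total weight W = 450; half-weight = 225.
Sort by position and accumulate weight:
  mile 7 (P, w=7) → cum 7
  mile 14 (Q, w=200) → cum 207
  mile 19 (R, w=120) → cum 327  ≥ 225 → median here
  mile 26 (S, w=120) → cum 447
  mile 34 (T, w=3) → cum 450
Optimal location: mile 19.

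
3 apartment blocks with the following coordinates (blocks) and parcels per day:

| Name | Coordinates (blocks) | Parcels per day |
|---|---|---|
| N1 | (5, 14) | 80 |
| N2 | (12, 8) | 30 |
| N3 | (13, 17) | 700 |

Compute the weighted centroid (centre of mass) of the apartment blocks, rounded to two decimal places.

(12.17, 16.37)

The minimiser of Σwᵢ‖p−pᵢ‖² is the weighted centroid p* = (Σwᵢpᵢ)/(Σwᵢ).
Σwᵢ = 810.
Σwᵢxᵢ = 80·5 + 30·12 + 700·13 = 9860.
Σwᵢyᵢ = 80·14 + 30·8 + 700·17 = 13260.
x* = 9860/810 = 12.17, y* = 13260/810 = 16.37.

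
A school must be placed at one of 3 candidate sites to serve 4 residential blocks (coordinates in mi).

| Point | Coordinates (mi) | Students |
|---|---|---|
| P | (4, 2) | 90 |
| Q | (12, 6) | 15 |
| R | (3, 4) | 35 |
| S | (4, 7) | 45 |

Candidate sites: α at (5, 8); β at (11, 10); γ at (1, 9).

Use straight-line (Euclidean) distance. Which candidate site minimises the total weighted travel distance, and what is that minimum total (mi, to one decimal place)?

Total weighted distance at each candidate:
  α (5, 8): total = 876.8
  β (11, 10): total = 1711.3
  γ (1, 9): total = 1207.2
Minimum is at α with total 876.8 mi.

α, total 876.8 mi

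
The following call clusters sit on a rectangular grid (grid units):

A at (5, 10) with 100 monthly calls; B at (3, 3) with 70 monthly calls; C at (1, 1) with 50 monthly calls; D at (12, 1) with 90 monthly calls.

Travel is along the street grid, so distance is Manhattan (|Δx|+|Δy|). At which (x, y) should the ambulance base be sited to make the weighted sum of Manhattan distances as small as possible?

(5, 3)

Manhattan distance separates: Σwᵢ(|x−xᵢ|+|y−yᵢ|) = Σwᵢ|x−xᵢ| + Σwᵢ|y−yᵢ|, so x and y are optimised independently as 1-D weighted medians.
Total weight W = 310; half = 155.
x-coordinate, sorted with cumulative weight:
  x=1 (C, w=50) cum 50
  x=3 (B, w=70) cum 120
  x=5 (A, w=100) cum 220  ← median
  x=12 (D, w=90) cum 310
⇒ x* = 5
y-coordinate, sorted with cumulative weight:
  y=1 (C, w=50) cum 50
  y=1 (D, w=90) cum 140
  y=3 (B, w=70) cum 210  ← median
  y=10 (A, w=100) cum 310
⇒ y* = 3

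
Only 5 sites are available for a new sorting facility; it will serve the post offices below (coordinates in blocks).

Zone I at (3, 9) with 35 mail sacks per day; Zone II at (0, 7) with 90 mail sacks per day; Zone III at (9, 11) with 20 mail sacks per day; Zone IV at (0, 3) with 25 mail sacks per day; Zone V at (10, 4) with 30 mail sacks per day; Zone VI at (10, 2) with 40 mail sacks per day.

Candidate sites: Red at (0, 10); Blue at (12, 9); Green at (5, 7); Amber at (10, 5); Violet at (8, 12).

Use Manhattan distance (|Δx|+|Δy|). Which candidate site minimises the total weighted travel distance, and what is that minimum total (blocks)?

Green, total 1615 blocks

Total weighted distance at each candidate:
  Red (0, 10): total = 1985
  Blue (12, 9): total = 2695
  Green (5, 7): total = 1615
  Amber (10, 5): total = 2055
  Violet (8, 12): total = 2695
Minimum is at Green with total 1615 blocks.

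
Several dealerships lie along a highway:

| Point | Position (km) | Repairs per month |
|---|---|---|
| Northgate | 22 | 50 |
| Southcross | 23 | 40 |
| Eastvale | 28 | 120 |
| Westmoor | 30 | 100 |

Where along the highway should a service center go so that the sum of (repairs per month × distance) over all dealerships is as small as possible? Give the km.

x = 28

For a sum of weighted absolute distances on a line, the optimum is the weighted median (not the mean). Total weight W = 310; half-weight = 155.
Sort by position and accumulate weight:
  km 22 (Northgate, w=50) → cum 50
  km 23 (Southcross, w=40) → cum 90
  km 28 (Eastvale, w=120) → cum 210  ≥ 155 → median here
  km 30 (Westmoor, w=100) → cum 310
Optimal location: km 28.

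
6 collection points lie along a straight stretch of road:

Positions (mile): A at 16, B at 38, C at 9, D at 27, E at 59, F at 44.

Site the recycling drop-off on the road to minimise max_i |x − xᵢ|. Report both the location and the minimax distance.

location 34, max distance 25

The 1-center on a line is the midpoint of the two extreme points: leftmost at 9, rightmost at 59.
Optimal location = (9 + 59)/2 = 34; maximum distance = (59 − 9)/2 = 25.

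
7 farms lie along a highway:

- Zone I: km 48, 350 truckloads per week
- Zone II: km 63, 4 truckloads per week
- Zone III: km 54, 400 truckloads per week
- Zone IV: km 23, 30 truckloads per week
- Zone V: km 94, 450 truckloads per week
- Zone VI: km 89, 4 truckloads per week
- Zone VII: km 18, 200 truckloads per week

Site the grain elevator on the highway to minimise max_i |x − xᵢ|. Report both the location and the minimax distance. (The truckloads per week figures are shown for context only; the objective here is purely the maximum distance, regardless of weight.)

The 1-center on a line is the midpoint of the two extreme points: leftmost at 18, rightmost at 94.
Optimal location = (18 + 94)/2 = 56; maximum distance = (94 − 18)/2 = 38.

location 56, max distance 38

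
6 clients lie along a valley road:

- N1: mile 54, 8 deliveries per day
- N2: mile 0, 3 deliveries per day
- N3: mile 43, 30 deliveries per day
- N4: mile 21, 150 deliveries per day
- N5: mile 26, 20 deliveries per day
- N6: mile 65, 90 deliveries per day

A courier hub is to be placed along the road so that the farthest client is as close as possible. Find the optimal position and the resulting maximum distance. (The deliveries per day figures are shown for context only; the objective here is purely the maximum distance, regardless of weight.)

location 32.5, max distance 32.5

The 1-center on a line is the midpoint of the two extreme points: leftmost at 0, rightmost at 65.
Optimal location = (0 + 65)/2 = 32.5; maximum distance = (65 − 0)/2 = 32.5.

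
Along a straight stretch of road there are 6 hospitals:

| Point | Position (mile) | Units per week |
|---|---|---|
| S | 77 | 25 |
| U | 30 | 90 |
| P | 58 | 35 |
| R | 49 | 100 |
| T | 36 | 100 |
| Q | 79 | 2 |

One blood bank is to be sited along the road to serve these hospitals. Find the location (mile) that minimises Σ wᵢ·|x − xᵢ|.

x = 36

For a sum of weighted absolute distances on a line, the optimum is the weighted median (not the mean). Total weight W = 352; half-weight = 176.
Sort by position and accumulate weight:
  mile 30 (U, w=90) → cum 90
  mile 36 (T, w=100) → cum 190  ≥ 176 → median here
  mile 49 (R, w=100) → cum 290
  mile 58 (P, w=35) → cum 325
  mile 77 (S, w=25) → cum 350
  mile 79 (Q, w=2) → cum 352
Optimal location: mile 36.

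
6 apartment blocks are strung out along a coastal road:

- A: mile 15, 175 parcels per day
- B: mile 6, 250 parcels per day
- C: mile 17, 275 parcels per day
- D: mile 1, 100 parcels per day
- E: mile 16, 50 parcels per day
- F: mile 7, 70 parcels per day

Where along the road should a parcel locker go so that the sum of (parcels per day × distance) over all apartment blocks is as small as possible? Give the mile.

x = 15

For a sum of weighted absolute distances on a line, the optimum is the weighted median (not the mean). Total weight W = 920; half-weight = 460.
Sort by position and accumulate weight:
  mile 1 (D, w=100) → cum 100
  mile 6 (B, w=250) → cum 350
  mile 7 (F, w=70) → cum 420
  mile 15 (A, w=175) → cum 595  ≥ 460 → median here
  mile 16 (E, w=50) → cum 645
  mile 17 (C, w=275) → cum 920
Optimal location: mile 15.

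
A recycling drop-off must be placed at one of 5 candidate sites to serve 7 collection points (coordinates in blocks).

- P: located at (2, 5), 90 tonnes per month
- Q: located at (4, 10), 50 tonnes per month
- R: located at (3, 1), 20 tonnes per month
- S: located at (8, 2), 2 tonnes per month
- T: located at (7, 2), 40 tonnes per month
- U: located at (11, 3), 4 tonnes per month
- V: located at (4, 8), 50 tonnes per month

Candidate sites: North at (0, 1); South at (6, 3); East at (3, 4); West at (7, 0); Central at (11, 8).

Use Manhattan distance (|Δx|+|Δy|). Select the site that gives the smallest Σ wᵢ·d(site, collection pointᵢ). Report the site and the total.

East, total 1130 blocks

Total weighted distance at each candidate:
  North (0, 1): total = 2190
  South (6, 3): total = 1546
  East (3, 4): total = 1130
  West (7, 0): total = 2314
  Central (11, 8): total = 2618
Minimum is at East with total 1130 blocks.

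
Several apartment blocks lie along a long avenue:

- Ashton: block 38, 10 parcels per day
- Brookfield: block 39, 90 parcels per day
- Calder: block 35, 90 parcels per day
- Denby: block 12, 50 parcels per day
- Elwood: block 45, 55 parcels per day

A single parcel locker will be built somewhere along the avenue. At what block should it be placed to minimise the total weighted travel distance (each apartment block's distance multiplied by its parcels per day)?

For a sum of weighted absolute distances on a line, the optimum is the weighted median (not the mean). Total weight W = 295; half-weight = 147.5.
Sort by position and accumulate weight:
  block 12 (Denby, w=50) → cum 50
  block 35 (Calder, w=90) → cum 140
  block 38 (Ashton, w=10) → cum 150  ≥ 147.5 → median here
  block 39 (Brookfield, w=90) → cum 240
  block 45 (Elwood, w=55) → cum 295
Optimal location: block 38.

x = 38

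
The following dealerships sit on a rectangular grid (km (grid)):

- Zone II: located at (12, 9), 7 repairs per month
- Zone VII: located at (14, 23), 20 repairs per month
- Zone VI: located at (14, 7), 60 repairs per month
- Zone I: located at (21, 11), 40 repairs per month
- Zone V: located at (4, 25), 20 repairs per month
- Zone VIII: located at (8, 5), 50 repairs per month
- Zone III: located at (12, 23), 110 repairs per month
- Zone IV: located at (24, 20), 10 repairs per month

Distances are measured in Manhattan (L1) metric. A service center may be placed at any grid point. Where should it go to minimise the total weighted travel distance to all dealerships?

Manhattan distance separates: Σwᵢ(|x−xᵢ|+|y−yᵢ|) = Σwᵢ|x−xᵢ| + Σwᵢ|y−yᵢ|, so x and y are optimised independently as 1-D weighted medians.
Total weight W = 317; half = 158.5.
x-coordinate, sorted with cumulative weight:
  x=4 (Zone V, w=20) cum 20
  x=8 (Zone VIII, w=50) cum 70
  x=12 (Zone II, w=7) cum 77
  x=12 (Zone III, w=110) cum 187  ← median
  x=14 (Zone VII, w=20) cum 207
  x=14 (Zone VI, w=60) cum 267
  x=21 (Zone I, w=40) cum 307
  x=24 (Zone IV, w=10) cum 317
⇒ x* = 12
y-coordinate, sorted with cumulative weight:
  y=5 (Zone VIII, w=50) cum 50
  y=7 (Zone VI, w=60) cum 110
  y=9 (Zone II, w=7) cum 117
  y=11 (Zone I, w=40) cum 157
  y=20 (Zone IV, w=10) cum 167  ← median
  y=23 (Zone VII, w=20) cum 187
  y=23 (Zone III, w=110) cum 297
  y=25 (Zone V, w=20) cum 317
⇒ y* = 20

(12, 20)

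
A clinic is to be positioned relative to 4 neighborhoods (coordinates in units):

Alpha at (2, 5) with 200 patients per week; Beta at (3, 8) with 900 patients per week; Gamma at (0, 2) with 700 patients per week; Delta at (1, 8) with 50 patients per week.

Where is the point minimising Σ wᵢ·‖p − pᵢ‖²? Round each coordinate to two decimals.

The minimiser of Σwᵢ‖p−pᵢ‖² is the weighted centroid p* = (Σwᵢpᵢ)/(Σwᵢ).
Σwᵢ = 1850.
Σwᵢxᵢ = 200·2 + 900·3 + 700·0 + 50·1 = 3150.
Σwᵢyᵢ = 200·5 + 900·8 + 700·2 + 50·8 = 10000.
x* = 3150/1850 = 1.70, y* = 10000/1850 = 5.41.

(1.70, 5.41)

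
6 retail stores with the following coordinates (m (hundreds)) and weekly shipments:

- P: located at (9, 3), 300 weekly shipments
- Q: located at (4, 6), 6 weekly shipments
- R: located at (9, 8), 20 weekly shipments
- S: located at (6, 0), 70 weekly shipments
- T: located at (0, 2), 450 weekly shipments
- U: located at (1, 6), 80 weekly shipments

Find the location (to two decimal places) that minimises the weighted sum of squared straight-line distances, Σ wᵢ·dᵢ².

(3.68, 2.67)

The minimiser of Σwᵢ‖p−pᵢ‖² is the weighted centroid p* = (Σwᵢpᵢ)/(Σwᵢ).
Σwᵢ = 926.
Σwᵢxᵢ = 300·9 + 6·4 + 20·9 + 70·6 + 450·0 + 80·1 = 3404.
Σwᵢyᵢ = 300·3 + 6·6 + 20·8 + 70·0 + 450·2 + 80·6 = 2476.
x* = 3404/926 = 3.68, y* = 2476/926 = 2.67.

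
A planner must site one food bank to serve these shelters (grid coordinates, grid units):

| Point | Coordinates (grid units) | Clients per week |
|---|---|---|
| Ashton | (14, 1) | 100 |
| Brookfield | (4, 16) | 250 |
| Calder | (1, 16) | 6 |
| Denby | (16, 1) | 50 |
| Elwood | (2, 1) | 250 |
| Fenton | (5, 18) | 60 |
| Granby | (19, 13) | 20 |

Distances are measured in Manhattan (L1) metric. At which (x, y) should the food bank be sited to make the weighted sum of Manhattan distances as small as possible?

Manhattan distance separates: Σwᵢ(|x−xᵢ|+|y−yᵢ|) = Σwᵢ|x−xᵢ| + Σwᵢ|y−yᵢ|, so x and y are optimised independently as 1-D weighted medians.
Total weight W = 736; half = 368.
x-coordinate, sorted with cumulative weight:
  x=1 (Calder, w=6) cum 6
  x=2 (Elwood, w=250) cum 256
  x=4 (Brookfield, w=250) cum 506  ← median
  x=5 (Fenton, w=60) cum 566
  x=14 (Ashton, w=100) cum 666
  x=16 (Denby, w=50) cum 716
  x=19 (Granby, w=20) cum 736
⇒ x* = 4
y-coordinate, sorted with cumulative weight:
  y=1 (Ashton, w=100) cum 100
  y=1 (Denby, w=50) cum 150
  y=1 (Elwood, w=250) cum 400  ← median
  y=13 (Granby, w=20) cum 420
  y=16 (Brookfield, w=250) cum 670
  y=16 (Calder, w=6) cum 676
  y=18 (Fenton, w=60) cum 736
⇒ y* = 1

(4, 1)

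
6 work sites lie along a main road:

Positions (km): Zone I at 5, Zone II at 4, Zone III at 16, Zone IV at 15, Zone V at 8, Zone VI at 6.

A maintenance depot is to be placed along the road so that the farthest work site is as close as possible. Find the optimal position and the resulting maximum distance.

The 1-center on a line is the midpoint of the two extreme points: leftmost at 4, rightmost at 16.
Optimal location = (4 + 16)/2 = 10; maximum distance = (16 − 4)/2 = 6.

location 10, max distance 6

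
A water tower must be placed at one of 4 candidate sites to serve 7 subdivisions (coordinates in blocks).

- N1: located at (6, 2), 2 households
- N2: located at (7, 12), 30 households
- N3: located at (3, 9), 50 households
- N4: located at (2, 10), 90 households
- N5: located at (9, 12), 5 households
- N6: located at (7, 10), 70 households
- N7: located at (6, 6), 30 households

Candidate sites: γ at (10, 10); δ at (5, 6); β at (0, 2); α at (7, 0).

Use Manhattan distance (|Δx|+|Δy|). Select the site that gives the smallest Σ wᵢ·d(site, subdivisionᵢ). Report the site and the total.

Total weighted distance at each candidate:
  γ (10, 10): total = 1759
  δ (5, 6): total = 1630
  β (0, 2): total = 3367
  α (7, 0): total = 3346
Minimum is at δ with total 1630 blocks.

δ, total 1630 blocks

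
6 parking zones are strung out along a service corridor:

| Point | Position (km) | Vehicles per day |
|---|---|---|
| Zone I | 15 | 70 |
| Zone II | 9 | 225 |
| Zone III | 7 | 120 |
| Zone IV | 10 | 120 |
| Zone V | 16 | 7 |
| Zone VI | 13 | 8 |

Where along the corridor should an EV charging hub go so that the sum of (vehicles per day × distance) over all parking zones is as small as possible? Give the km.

For a sum of weighted absolute distances on a line, the optimum is the weighted median (not the mean). Total weight W = 550; half-weight = 275.
Sort by position and accumulate weight:
  km 7 (Zone III, w=120) → cum 120
  km 9 (Zone II, w=225) → cum 345  ≥ 275 → median here
  km 10 (Zone IV, w=120) → cum 465
  km 13 (Zone VI, w=8) → cum 473
  km 15 (Zone I, w=70) → cum 543
  km 16 (Zone V, w=7) → cum 550
Optimal location: km 9.

x = 9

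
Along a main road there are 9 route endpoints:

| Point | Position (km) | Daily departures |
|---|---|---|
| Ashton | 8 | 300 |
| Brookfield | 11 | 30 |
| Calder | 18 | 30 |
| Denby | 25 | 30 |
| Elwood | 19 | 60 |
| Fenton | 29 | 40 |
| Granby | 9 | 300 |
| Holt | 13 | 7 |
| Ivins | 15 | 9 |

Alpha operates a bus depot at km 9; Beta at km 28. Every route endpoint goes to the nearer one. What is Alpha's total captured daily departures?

676

The indifferent point is the midpoint (9+28)/2 = 18.5; route endpoints left of it (closer to Alpha at 9) go to Alpha, those right go to Beta.
  Ashton at 8 (w=300) → Alpha
  Granby at 9 (w=300) → Alpha
  Brookfield at 11 (w=30) → Alpha
  Holt at 13 (w=7) → Alpha
  Ivins at 15 (w=9) → Alpha
  Calder at 18 (w=30) → Alpha
  Elwood at 19 (w=60) → Beta
  Denby at 25 (w=30) → Beta
  Fenton at 29 (w=40) → Beta
Alpha captures 676; Beta captures 130.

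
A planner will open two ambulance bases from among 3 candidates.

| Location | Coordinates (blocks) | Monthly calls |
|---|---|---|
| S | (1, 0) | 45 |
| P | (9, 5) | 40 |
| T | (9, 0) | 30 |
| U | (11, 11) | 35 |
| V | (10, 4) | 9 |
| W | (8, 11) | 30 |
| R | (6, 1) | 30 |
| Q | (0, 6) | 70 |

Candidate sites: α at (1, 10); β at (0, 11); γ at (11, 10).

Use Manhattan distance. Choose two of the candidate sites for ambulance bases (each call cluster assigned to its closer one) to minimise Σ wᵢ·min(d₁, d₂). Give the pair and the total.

Evaluate every pair (each demand assigned to the nearer of the two):
  {α, γ}: total = 2078
  {β, γ}: total = 2168
  {α, β}: total = 3040
Best pair: {α, γ} with total 2078.

{α, γ}, total 2078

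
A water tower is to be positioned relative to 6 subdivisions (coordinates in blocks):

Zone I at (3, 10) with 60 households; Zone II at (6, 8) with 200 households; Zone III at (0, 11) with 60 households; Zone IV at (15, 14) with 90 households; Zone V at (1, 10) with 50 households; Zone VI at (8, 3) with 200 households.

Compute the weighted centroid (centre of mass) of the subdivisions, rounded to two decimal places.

(6.64, 7.91)

The minimiser of Σwᵢ‖p−pᵢ‖² is the weighted centroid p* = (Σwᵢpᵢ)/(Σwᵢ).
Σwᵢ = 660.
Σwᵢxᵢ = 60·3 + 200·6 + 60·0 + 90·15 + 50·1 + 200·8 = 4380.
Σwᵢyᵢ = 60·10 + 200·8 + 60·11 + 90·14 + 50·10 + 200·3 = 5220.
x* = 4380/660 = 6.64, y* = 5220/660 = 7.91.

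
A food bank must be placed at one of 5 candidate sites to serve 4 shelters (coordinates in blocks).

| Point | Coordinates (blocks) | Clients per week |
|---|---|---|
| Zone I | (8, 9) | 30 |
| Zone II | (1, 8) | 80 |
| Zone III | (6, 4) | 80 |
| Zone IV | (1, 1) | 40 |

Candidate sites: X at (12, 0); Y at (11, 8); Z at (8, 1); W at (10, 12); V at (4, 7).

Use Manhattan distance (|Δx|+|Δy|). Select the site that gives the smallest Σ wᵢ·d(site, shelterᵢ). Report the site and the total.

V, total 1260 blocks

Total weighted distance at each candidate:
  X (12, 0): total = 3190
  Y (11, 8): total = 2320
  Z (8, 1): total = 2040
  W (10, 12): total = 2950
  V (4, 7): total = 1260
Minimum is at V with total 1260 blocks.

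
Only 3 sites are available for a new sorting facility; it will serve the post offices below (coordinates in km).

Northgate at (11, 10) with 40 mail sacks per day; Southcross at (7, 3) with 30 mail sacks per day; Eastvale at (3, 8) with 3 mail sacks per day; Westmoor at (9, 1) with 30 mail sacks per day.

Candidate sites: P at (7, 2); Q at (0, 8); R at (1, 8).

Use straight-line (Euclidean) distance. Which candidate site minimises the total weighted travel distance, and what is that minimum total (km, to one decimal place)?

Total weighted distance at each candidate:
  P (7, 2): total = 476.5
  Q (0, 8): total = 1056.3
  R (1, 8): total = 967.1
Minimum is at P with total 476.5 km.

P, total 476.5 km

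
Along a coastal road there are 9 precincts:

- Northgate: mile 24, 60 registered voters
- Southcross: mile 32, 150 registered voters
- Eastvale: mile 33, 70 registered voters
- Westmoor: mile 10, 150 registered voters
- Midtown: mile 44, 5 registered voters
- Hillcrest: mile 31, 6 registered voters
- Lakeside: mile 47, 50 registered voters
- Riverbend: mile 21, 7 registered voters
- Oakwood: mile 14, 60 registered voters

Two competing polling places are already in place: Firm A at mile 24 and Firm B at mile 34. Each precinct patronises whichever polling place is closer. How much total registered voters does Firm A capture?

277

The indifferent point is the midpoint (24+34)/2 = 29; precincts left of it (closer to Firm A at 24) go to Firm A, those right go to Firm B.
  Westmoor at 10 (w=150) → Firm A
  Oakwood at 14 (w=60) → Firm A
  Riverbend at 21 (w=7) → Firm A
  Northgate at 24 (w=60) → Firm A
  Hillcrest at 31 (w=6) → Firm B
  Southcross at 32 (w=150) → Firm B
  Eastvale at 33 (w=70) → Firm B
  Midtown at 44 (w=5) → Firm B
  Lakeside at 47 (w=50) → Firm B
Firm A captures 277; Firm B captures 281.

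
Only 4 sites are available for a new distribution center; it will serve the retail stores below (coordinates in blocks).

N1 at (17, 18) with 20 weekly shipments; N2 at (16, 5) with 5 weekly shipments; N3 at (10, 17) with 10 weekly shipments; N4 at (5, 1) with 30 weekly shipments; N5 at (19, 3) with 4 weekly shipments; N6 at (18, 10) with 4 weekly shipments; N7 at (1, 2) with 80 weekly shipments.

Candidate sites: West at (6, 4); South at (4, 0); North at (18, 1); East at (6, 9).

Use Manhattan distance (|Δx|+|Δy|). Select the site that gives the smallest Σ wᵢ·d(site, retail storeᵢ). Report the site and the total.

Total weighted distance at each candidate:
  West (6, 4): total = 1533
  South (4, 0): total = 1563
  North (18, 1): total = 2508
  East (6, 9): total = 1948
Minimum is at West with total 1533 blocks.

West, total 1533 blocks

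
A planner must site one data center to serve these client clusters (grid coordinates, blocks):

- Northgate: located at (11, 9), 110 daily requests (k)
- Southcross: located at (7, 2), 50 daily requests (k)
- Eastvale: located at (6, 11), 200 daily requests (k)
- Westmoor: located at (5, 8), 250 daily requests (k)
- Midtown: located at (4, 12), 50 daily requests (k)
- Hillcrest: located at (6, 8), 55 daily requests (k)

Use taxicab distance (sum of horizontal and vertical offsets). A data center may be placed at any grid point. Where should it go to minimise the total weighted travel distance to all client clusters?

Manhattan distance separates: Σwᵢ(|x−xᵢ|+|y−yᵢ|) = Σwᵢ|x−xᵢ| + Σwᵢ|y−yᵢ|, so x and y are optimised independently as 1-D weighted medians.
Total weight W = 715; half = 357.5.
x-coordinate, sorted with cumulative weight:
  x=4 (Midtown, w=50) cum 50
  x=5 (Westmoor, w=250) cum 300
  x=6 (Eastvale, w=200) cum 500  ← median
  x=6 (Hillcrest, w=55) cum 555
  x=7 (Southcross, w=50) cum 605
  x=11 (Northgate, w=110) cum 715
⇒ x* = 6
y-coordinate, sorted with cumulative weight:
  y=2 (Southcross, w=50) cum 50
  y=8 (Westmoor, w=250) cum 300
  y=8 (Hillcrest, w=55) cum 355
  y=9 (Northgate, w=110) cum 465  ← median
  y=11 (Eastvale, w=200) cum 665
  y=12 (Midtown, w=50) cum 715
⇒ y* = 9

(6, 9)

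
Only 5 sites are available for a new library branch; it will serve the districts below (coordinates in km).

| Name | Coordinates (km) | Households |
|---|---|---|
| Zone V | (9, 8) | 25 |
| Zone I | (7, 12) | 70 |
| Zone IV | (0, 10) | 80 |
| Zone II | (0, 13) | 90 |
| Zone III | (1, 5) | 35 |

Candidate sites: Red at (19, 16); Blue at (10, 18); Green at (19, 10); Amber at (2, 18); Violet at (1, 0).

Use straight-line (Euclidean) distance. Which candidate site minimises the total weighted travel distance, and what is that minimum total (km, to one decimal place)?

Amber, total 2452.6 km

Total weighted distance at each candidate:
  Red (19, 16): total = 5269.1
  Blue (10, 18): total = 3305.0
  Green (19, 10): total = 5011.6
  Amber (2, 18): total = 2452.6
  Violet (1, 0): total = 3374.4
Minimum is at Amber with total 2452.6 km.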